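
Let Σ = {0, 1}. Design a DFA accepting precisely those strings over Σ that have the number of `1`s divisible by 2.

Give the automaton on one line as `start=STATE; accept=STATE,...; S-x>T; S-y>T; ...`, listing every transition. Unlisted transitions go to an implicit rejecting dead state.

The only thing that matters is how many `1`s have appeared, reduced mod 2. Use one state per residue: S0 for 0, …, S1 for 1. Reading `1` moves to the next residue; anything else stays put. S0 is accepting.
2 states suffice.
        0   1  
>* S0   S0  S1 
   S1   S1  S0 
(> = start, * = accepting)

start=S0; accept=S0; S0-0>S0; S0-1>S1; S1-0>S1; S1-1>S0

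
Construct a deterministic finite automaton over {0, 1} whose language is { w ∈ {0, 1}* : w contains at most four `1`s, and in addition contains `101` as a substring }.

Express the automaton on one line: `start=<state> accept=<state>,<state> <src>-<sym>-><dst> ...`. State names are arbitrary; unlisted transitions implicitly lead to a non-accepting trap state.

Build one automaton per condition and run them in lockstep. One (6 states) tracks the count of `1`s, saturating at 5; the other (4 states) tracks whether and how much of `101` has been seen. Each combined state is a pair, one component from each; accept when both components accept. Minimizing collapses redundant product states.
With 13 states:
          0    1  
>  S0     S0   S1 
   S1     S2   S3 
   S2     S4   S5 
   S3     S6   S7 
   S4     S4   S3 
 * S5     S5   S8 
   S6     S9   S8 
   S7    S10  S11 
 * S8     S8  S12 
   S9     S9   S7 
   S10   S11  S12 
   S11   S11  S11 
 * S12   S12  S11 
(> = start, * = accepting)

start=S0 accept=S5,S8,S12 S0-0->S0 S0-1->S1 S1-0->S2 S1-1->S3 S2-0->S4 S2-1->S5 S3-0->S6 S3-1->S7 S4-0->S4 S4-1->S3 S5-0->S5 S5-1->S8 S6-0->S9 S6-1->S8 S7-0->S10 S7-1->S11 S8-0->S8 S8-1->S12 S9-0->S9 S9-1->S7 S10-0->S11 S10-1->S12 S11-0->S11 S11-1->S11 S12-0->S12 S12-1->S11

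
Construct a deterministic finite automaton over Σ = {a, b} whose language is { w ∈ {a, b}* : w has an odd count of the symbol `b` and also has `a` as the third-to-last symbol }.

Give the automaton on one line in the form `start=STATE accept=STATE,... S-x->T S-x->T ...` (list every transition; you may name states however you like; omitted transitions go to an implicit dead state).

Handle the two conditions separately and then intersect. One (2 states) tracks the count of `b`s modulo 2; the other (15 states) tracks the last 3 symbols read. Each combined state is a pair, one component from each; accept when both components accept. Minimizing collapses redundant product states.
With 12 states:
          a    b  
>  q0     q1   q2 
   q1     q3   q4 
   q2     q5   q0 
   q3     q3   q6 
   q4     q7   q0 
   q5     q8   q9 
 * q6     q7   q0 
 * q7     q8   q9 
   q8    q10   q9 
   q9     q1  q11 
 * q10   q10   q9 
 * q11    q5   q0 
(> = start, * = accepting)

start=q0 accept=q6,q7,q10,q11 q0-a->q1 q0-b->q2 q1-a->q3 q1-b->q4 q2-a->q5 q2-b->q0 q3-a->q3 q3-b->q6 q4-a->q7 q4-b->q0 q5-a->q8 q5-b->q9 q6-a->q7 q6-b->q0 q7-a->q8 q7-b->q9 q8-a->q10 q8-b->q9 q9-a->q1 q9-b->q11 q10-a->q10 q10-b->q9 q11-a->q5 q11-b->q0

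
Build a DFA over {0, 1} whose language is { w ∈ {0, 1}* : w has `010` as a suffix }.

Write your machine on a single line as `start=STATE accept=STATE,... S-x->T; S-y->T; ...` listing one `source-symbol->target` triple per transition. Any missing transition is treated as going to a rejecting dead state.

start=q0; accept=q3; q0-0->q1; q0-1->q0; q1-0->q1; q1-1->q2; q2-0->q3; q2-1->q0; q3-0->q1; q3-1->q2

Remember how much of `010` the current input suffix matches. State q0 means no match yet; q1 means the last symbol is `0`; q2 means the last 2 symbols are `01`; q3 means the last 3 symbols are `010`. Only q3 accepts. On a mismatch, fall back to the longest proper suffix that is still a prefix of `010`.
A 4-state machine:
        0   1  
>  q0   q1  q0 
   q1   q1  q2 
   q2   q3  q0 
 * q3   q1  q2 
(> = start, * = accepting)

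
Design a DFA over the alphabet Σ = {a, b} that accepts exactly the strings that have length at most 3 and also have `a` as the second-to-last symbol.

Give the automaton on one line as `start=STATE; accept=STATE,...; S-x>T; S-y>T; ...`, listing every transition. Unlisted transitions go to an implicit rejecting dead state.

Handle the two conditions separately and then intersect. The first has 5 states tracking the input length, saturating at 4; the second has 7 states tracking the last 2 symbols read. A product state is a pair (one from each), accepting exactly when both do. Minimizing collapses redundant product states.
A 7-state machine:
        a   b  
>  q0   q1  q2 
   q1   q3  q4 
   q2   q5  q6 
 * q3   q4  q4 
 * q4   q6  q6 
   q5   q4  q4 
   q6   q6  q6 
(> = start, * = accepting)

start=q0; accept=q3,q4; q0-a>q1; q0-b>q2; q1-a>q3; q1-b>q4; q2-a>q5; q2-b>q6; q3-a>q4; q3-b>q4; q4-a>q6; q4-b>q6; q5-a>q4; q5-b>q4; q6-a>q6; q6-b>q6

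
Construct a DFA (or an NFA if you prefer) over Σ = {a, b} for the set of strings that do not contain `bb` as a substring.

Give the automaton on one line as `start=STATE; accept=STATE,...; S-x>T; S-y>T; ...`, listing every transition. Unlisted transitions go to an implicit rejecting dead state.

start=q0; accept=q0,q1; q0-a>q0; q0-b>q1; q1-a>q0; q1-b>q2; q2-a>q2; q2-b>q2

This is the complement of 'contains `bb`'. Use the same substring-matching states — q0 through q2 holding how much of `bb` has just been matched — but flip the accepting set: everything except the trap q2 accepts.
3 states suffice.
        a   b  
>* q0   q0  q1 
 * q1   q0  q2 
   q2   q2  q2 
(> = start, * = accepting)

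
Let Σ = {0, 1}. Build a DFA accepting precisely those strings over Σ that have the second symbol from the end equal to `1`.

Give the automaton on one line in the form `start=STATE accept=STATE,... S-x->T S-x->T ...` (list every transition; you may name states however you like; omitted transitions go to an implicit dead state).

start=q0 accept=q5,q6 q0-0->q1 q0-1->q2 q1-0->q3 q1-1->q4 q2-0->q5 q2-1->q6 q3-0->q3 q3-1->q4 q4-0->q5 q4-1->q6 q5-0->q3 q5-1->q4 q6-0->q5 q6-1->q6

Because acceptance depends on a position counted from the end, the machine has to buffer the most recent 2 symbols. Make each state the string of the last up-to-2 symbols read; on input `x` shift the window left and append `x`. Accept when the buffered window has length 2 and begins with `1`.
7 states suffice.
        0   1  
>  q0   q1  q2 
   q1   q3  q4 
   q2   q5  q6 
   q3   q3  q4 
   q4   q5  q6 
 * q5   q3  q4 
 * q6   q5  q6 
(> = start, * = accepting)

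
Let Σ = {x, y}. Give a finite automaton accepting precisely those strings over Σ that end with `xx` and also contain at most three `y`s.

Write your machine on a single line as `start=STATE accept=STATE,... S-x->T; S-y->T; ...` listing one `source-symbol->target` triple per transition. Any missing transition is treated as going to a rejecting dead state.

start=q0; accept=q3,q6,q9,q12; q0-x->q1; q0-y->q2; q1-x->q3; q1-y->q2; q2-x->q4; q2-y->q5; q3-x->q3; q3-y->q2; q4-x->q6; q4-y->q5; q5-x->q7; q5-y->q8; q6-x->q6; q6-y->q5; q7-x->q9; q7-y->q8; q8-x->q10; q8-y->q11; q9-x->q9; q9-y->q8; q10-x->q12; q10-y->q11; q11-x->q13; q11-y->q11; q12-x->q12; q12-y->q11; q13-x->q14; q13-y->q11; q14-x->q14; q14-y->q11

Handle the two conditions separately and then intersect. The first has 3 states tracking how much of the suffix `xx` has currently been matched; the second has 5 states tracking the count of `y`s, saturating at 4. A product state is a pair (one from each), accepting exactly when both do.
A 15-state machine:
          x    y  
>  q0     q1   q2 
   q1     q3   q2 
   q2     q4   q5 
 * q3     q3   q2 
   q4     q6   q5 
   q5     q7   q8 
 * q6     q6   q5 
   q7     q9   q8 
   q8    q10  q11 
 * q9     q9   q8 
   q10   q12  q11 
   q11   q13  q11 
 * q12   q12  q11 
   q13   q14  q11 
   q14   q14  q11 
(> = start, * = accepting)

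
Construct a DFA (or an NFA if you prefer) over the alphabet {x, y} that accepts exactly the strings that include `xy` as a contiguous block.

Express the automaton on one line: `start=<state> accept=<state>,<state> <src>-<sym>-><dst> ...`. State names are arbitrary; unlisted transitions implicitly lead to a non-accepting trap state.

start=q0 accept=q2 q0-x->q1 q0-y->q0 q1-x->q1 q1-y->q2 q2-x->q2 q2-y->q2

Track how much of `xy` has been matched so far: state q0 is no progress, q2 is the absorbing accept state reached once `xy` has occurred. Intermediate states record partial matches; on a mismatch, fall back to the longest reusable overlap.
With 3 states:
        x   y  
>  q0   q1  q0 
   q1   q1  q2 
 * q2   q2  q2 
(> = start, * = accepting)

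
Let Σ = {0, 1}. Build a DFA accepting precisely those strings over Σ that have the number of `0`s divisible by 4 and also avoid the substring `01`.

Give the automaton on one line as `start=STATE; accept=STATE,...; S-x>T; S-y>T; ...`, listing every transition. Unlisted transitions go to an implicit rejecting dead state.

Run two small machines in parallel and take their product. The first has 4 states tracking the count of `0`s modulo 4; the second has 3 states tracking partial matches of the forbidden pattern `01`. A product state is a pair (one from each), accepting exactly when both do. Minimizing collapses redundant product states.
6 states suffice.
       0  1 
>* A   B  A 
   B   C  D 
   C   E  D 
   D   D  D 
   E   F  D 
 * F   B  D 
(> = start, * = accepting)

start=A; accept=A,F; A-0>B; A-1>A; B-0>C; B-1>D; C-0>E; C-1>D; D-0>D; D-1>D; E-0>F; E-1>D; F-0>B; F-1>D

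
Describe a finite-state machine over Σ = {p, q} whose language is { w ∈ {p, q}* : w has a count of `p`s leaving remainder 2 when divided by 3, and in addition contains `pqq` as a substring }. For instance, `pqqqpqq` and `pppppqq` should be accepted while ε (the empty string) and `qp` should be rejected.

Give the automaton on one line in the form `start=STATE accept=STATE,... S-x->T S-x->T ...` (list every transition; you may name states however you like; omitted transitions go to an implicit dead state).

start=A accept=I A-p->B A-q->A B-p->C B-q->D C-p->E C-q->F D-p->C D-q->G E-p->B E-q->H F-p->E F-q->I G-p->I G-q->G H-p->B H-q->J I-p->J I-q->I J-p->G J-q->J

Handle the two conditions separately and then intersect. The first has 3 states tracking the count of `p`s modulo 3; the second has 4 states tracking whether and how much of `pqq` has been seen. A product state is a pair (one from each), accepting exactly when both do.
With 10 states:
       p  q 
>  A   B  A 
   B   C  D 
   C   E  F 
   D   C  G 
   E   B  H 
   F   E  I 
   G   I  G 
   H   B  J 
 * I   J  I 
   J   G  J 
(> = start, * = accepting)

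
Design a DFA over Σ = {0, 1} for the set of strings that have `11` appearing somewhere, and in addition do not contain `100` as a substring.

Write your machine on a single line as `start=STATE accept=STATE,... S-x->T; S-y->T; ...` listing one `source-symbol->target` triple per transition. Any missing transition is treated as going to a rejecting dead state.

Run two small machines in parallel and take their product. The first has 3 states tracking whether and how much of `11` has been seen; the second has 4 states tracking partial matches of the forbidden pattern `100`. A product state is a pair (one from each), accepting exactly when both do. After merging equivalent states the machine shrinks.
        0   1  
>  q0   q0  q1 
   q1   q2  q3 
   q2   q4  q1 
 * q3   q5  q3 
   q4   q4  q4 
 * q5   q4  q3 
(> = start, * = accepting)

start=q0; accept=q3,q5; q0-0->q0; q0-1->q1; q1-0->q2; q1-1->q3; q2-0->q4; q2-1->q1; q3-0->q5; q3-1->q3; q4-0->q4; q4-1->q4; q5-0->q4; q5-1->q3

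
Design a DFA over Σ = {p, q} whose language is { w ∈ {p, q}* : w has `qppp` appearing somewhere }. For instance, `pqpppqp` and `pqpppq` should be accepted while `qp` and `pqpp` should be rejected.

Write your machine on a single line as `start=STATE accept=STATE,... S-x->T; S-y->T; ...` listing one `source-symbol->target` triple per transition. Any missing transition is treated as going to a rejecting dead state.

start=A; accept=E; A-p->A; A-q->B; B-p->C; B-q->B; C-p->D; C-q->B; D-p->E; D-q->B; E-p->E; E-q->E

States A..D record the length of the longest prefix of `qppp` that matches the current input suffix. Reaching E means `qppp` has been seen, and we stay there forever. Accept from E.
With 5 states:
       p  q 
>  A   A  B 
   B   C  B 
   C   D  B 
   D   E  B 
 * E   E  E 
(> = start, * = accepting)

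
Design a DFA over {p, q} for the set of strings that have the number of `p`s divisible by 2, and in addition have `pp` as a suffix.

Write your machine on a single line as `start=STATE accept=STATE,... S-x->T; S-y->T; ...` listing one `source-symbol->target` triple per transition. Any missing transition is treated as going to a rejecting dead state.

Build one automaton per condition and run them in lockstep. The first has 2 states tracking the count of `p`s modulo 2; the second has 3 states tracking how much of the suffix `pp` has currently been matched. A product state is a pair (one from each), accepting exactly when both do. After merging equivalent states the machine shrinks.
With 4 states:
        p   q  
>  S0   S1  S0 
   S1   S2  S3 
 * S2   S1  S0 
   S3   S0  S3 
(> = start, * = accepting)

start=S0; accept=S2; S0-p->S1; S0-q->S0; S1-p->S2; S1-q->S3; S2-p->S1; S2-q->S0; S3-p->S0; S3-q->S3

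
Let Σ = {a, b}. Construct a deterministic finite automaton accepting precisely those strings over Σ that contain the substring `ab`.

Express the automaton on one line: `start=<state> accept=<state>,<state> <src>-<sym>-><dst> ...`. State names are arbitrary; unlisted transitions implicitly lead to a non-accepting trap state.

start=q0 accept=q2 q0-a->q1 q0-b->q0 q1-a->q1 q1-b->q2 q2-a->q2 q2-b->q2

Track how much of `ab` has been matched so far: state q0 is no progress, q2 is the absorbing accept state reached once `ab` has occurred. Intermediate states record partial matches; on a mismatch, fall back to the longest reusable overlap.
3 states suffice.
        a   b  
>  q0   q1  q0 
   q1   q1  q2 
 * q2   q2  q2 
(> = start, * = accepting)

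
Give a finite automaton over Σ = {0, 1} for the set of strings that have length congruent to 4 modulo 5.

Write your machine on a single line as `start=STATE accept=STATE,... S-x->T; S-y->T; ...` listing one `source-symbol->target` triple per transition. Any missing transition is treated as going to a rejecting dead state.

start=q0; accept=q4; q0-0->q1; q0-1->q1; q1-0->q2; q1-1->q2; q2-0->q3; q2-1->q3; q3-0->q4; q3-1->q4; q4-0->q0; q4-1->q0

Only the length mod 5 matters, so use a 5-cycle: from any state, every input symbol moves to the next state, wrapping q4 back to q0. Mark q4 accepting.
        0   1  
>  q0   q1  q1 
   q1   q2  q2 
   q2   q3  q3 
   q3   q4  q4 
 * q4   q0  q0 
(> = start, * = accepting)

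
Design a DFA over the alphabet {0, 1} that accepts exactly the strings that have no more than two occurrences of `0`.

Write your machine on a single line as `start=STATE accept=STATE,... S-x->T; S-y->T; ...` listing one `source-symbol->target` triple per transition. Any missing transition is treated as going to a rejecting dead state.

Only the number of `0`s matters, and only up to 3. Make a chain S0 → S1 → S2 → S3 advanced by each `0` (with S3 absorbing); every other symbol self-loops. The accepting set is {S0, S1, S2}.
With 4 states:
        0   1  
>* S0   S1  S0 
 * S1   S2  S1 
 * S2   S3  S2 
   S3   S3  S3 
(> = start, * = accepting)

start=S0; accept=S0,S1,S2; S0-0->S1; S0-1->S0; S1-0->S2; S1-1->S1; S2-0->S3; S2-1->S2; S3-0->S3; S3-1->S3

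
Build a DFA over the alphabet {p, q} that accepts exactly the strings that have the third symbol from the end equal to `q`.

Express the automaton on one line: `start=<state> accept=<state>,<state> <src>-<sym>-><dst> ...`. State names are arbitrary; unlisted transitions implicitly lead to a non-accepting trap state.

start=S0 accept=S11,S12,S13,S14 S0-p->S1 S0-q->S2 S1-p->S3 S1-q->S4 S2-p->S5 S2-q->S6 S3-p->S7 S3-q->S8 S4-p->S9 S4-q->S10 S5-p->S11 S5-q->S12 S6-p->S13 S6-q->S14 S7-p->S7 S7-q->S8 S8-p->S9 S8-q->S10 S9-p->S11 S9-q->S12 S10-p->S13 S10-q->S14 S11-p->S7 S11-q->S8 S12-p->S9 S12-q->S10 S13-p->S11 S13-q->S12 S14-p->S13 S14-q->S14

Because acceptance depends on a position counted from the end, the machine has to buffer the most recent 3 symbols. Make each state the string of the last up-to-3 symbols read; on input `x` shift the window left and append `x`. Accept when the buffered window has length 3 and begins with `q`.
          p    q  
>  S0     S1   S2 
   S1     S3   S4 
   S2     S5   S6 
   S3     S7   S8 
   S4     S9  S10 
   S5    S11  S12 
   S6    S13  S14 
   S7     S7   S8 
   S8     S9  S10 
   S9    S11  S12 
   S10   S13  S14 
 * S11    S7   S8 
 * S12    S9  S10 
 * S13   S11  S12 
 * S14   S13  S14 
(> = start, * = accepting)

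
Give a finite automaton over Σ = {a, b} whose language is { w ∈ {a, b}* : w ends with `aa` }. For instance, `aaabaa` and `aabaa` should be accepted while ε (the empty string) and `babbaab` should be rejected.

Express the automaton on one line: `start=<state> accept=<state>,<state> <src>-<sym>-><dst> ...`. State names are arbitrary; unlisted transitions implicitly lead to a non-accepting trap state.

start=S0 accept=S2 S0-a->S1 S0-b->S0 S1-a->S2 S1-b->S0 S2-a->S2 S2-b->S0

Let each state record the length of the longest suffix of the input read so far that is also a prefix of `aa`. S1 means the last symbol is `a`; S2 means the last 2 symbols are `aa`. Accept only at S2, where the string currently ends in `aa`.
3 states suffice.
        a   b  
>  S0   S1  S0 
   S1   S2  S0 
 * S2   S2  S0 
(> = start, * = accepting)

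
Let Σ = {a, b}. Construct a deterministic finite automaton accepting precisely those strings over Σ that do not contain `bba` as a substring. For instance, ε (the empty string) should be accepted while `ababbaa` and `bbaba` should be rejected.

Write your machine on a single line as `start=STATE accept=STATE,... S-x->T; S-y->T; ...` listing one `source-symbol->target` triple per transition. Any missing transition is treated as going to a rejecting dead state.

start=q0; accept=q0,q1,q2; q0-a->q0; q0-b->q1; q1-a->q0; q1-b->q2; q2-a->q3; q2-b->q2; q3-a->q3; q3-b->q3

Track partial matches of the forbidden pattern `bba`. State q3 is a dead state reached once `bba` has occurred; every other state accepts. q0 means no part of `bba` is currently matched.
4 states suffice.
        a   b  
>* q0   q0  q1 
 * q1   q0  q2 
 * q2   q3  q2 
   q3   q3  q3 
(> = start, * = accepting)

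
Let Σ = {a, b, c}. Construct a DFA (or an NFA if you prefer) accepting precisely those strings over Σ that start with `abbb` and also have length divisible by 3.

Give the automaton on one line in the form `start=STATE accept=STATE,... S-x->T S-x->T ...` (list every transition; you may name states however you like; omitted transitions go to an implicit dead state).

start=q0 accept=q7 q0-a->q1 q0-b->q2 q0-c->q2 q1-a->q2 q1-b->q3 q1-c->q2 q2-a->q2 q2-b->q2 q2-c->q2 q3-a->q2 q3-b->q4 q3-c->q2 q4-a->q2 q4-b->q5 q4-c->q2 q5-a->q6 q5-b->q6 q5-c->q6 q6-a->q7 q6-b->q7 q6-c->q7 q7-a->q5 q7-b->q5 q7-c->q5

Run two small machines in parallel and take their product. One (6 states) tracks whether the input so far still matches the prefix `abbb`; the other (3 states) tracks the input length modulo 3. Each combined state is a pair, one component from each; accept when both components accept. After merging equivalent states the machine shrinks.
8 states suffice.
        a   b   c  
>  q0   q1  q2  q2 
   q1   q2  q3  q2 
   q2   q2  q2  q2 
   q3   q2  q4  q2 
   q4   q2  q5  q2 
   q5   q6  q6  q6 
   q6   q7  q7  q7 
 * q7   q5  q5  q5 
(> = start, * = accepting)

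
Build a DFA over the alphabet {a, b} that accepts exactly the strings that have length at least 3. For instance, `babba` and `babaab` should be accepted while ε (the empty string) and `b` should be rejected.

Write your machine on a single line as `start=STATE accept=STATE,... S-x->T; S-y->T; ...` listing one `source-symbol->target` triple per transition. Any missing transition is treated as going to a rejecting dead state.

Count input length up to 4: every symbol moves from q0 toward q4, which means 'more than 3' and absorbs. Accept from {q3, q4}.
A 5-state machine:
        a   b  
>  q0   q1  q1 
   q1   q2  q2 
   q2   q3  q3 
 * q3   q4  q4 
 * q4   q4  q4 
(> = start, * = accepting)

start=q0; accept=q3,q4; q0-a->q1; q0-b->q1; q1-a->q2; q1-b->q2; q2-a->q3; q2-b->q3; q3-a->q4; q3-b->q4; q4-a->q4; q4-b->q4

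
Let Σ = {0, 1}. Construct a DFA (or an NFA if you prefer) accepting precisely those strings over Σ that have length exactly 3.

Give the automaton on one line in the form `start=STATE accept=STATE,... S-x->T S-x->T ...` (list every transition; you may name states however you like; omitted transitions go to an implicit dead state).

Count input length up to 4: every symbol moves from S0 toward S4, which means 'more than 3' and absorbs. Accept from {S3}.
5 states suffice.
        0   1  
>  S0   S1  S1 
   S1   S2  S2 
   S2   S3  S3 
 * S3   S4  S4 
   S4   S4  S4 
(> = start, * = accepting)

start=S0 accept=S3 S0-0->S1 S0-1->S1 S1-0->S2 S1-1->S2 S2-0->S3 S2-1->S3 S3-0->S4 S3-1->S4 S4-0->S4 S4-1->S4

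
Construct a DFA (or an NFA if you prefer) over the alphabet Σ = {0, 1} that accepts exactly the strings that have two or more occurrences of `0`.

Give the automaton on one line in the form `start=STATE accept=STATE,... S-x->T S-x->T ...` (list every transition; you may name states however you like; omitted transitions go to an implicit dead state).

start=s0 accept=s2,s3 s0-0->s1 s0-1->s0 s1-0->s2 s1-1->s1 s2-0->s3 s2-1->s2 s3-0->s3 s3-1->s3

Only the number of `0`s matters, and only up to 3. Make a chain s0 → s1 → s2 → s3 advanced by each `0` (with s3 absorbing); every other symbol self-loops. The accepting set is {s2, s3}.
4 states suffice.
        0   1  
>  s0   s1  s0 
   s1   s2  s1 
 * s2   s3  s2 
 * s3   s3  s3 
(> = start, * = accepting)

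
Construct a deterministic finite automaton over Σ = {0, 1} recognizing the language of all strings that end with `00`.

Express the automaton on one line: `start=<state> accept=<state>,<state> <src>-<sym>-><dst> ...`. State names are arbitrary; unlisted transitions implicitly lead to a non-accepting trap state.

Remember how much of `00` the current input suffix matches. State s0 means no match yet; s1 means the last symbol is `0`; s2 means the last 2 symbols are `00`. Only s2 accepts. On a mismatch, fall back to the longest proper suffix that is still a prefix of `00`.
A 3-state machine:
        0   1  
>  s0   s1  s0 
   s1   s2  s0 
 * s2   s2  s0 
(> = start, * = accepting)

start=s0 accept=s2 s0-0->s1 s0-1->s0 s1-0->s2 s1-1->s0 s2-0->s2 s2-1->s0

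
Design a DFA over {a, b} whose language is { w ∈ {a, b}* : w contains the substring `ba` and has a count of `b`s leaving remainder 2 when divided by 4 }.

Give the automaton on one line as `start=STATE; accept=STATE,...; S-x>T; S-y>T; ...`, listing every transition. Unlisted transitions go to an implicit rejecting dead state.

start=q0; accept=q4; q0-a>q0; q0-b>q1; q1-a>q2; q1-b>q3; q2-a>q2; q2-b>q4; q3-a>q4; q3-b>q5; q4-a>q4; q4-b>q6; q5-a>q6; q5-b>q7; q6-a>q6; q6-b>q8; q7-a>q8; q7-b>q1; q8-a>q8; q8-b>q2

Build one automaton per condition and run them in lockstep. The first has 3 states tracking whether and how much of `ba` has been seen; the second has 4 states tracking the count of `b`s modulo 4. A product state is a pair (one from each), accepting exactly when both do.
        a   b  
>  q0   q0  q1 
   q1   q2  q3 
   q2   q2  q4 
   q3   q4  q5 
 * q4   q4  q6 
   q5   q6  q7 
   q6   q6  q8 
   q7   q8  q1 
   q8   q8  q2 
(> = start, * = accepting)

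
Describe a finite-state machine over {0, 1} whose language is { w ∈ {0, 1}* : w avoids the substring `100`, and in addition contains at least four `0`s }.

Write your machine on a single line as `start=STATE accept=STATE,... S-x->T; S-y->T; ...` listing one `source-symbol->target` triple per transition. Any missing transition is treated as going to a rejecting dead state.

Handle the two conditions separately and then intersect. The first has 4 states tracking partial matches of the forbidden pattern `100`; the second has 6 states tracking the count of `0`s, saturating at 5. A product state is a pair (one from each), accepting exactly when both do. Minimizing collapses redundant product states.
          0    1  
>  s0     s1   s2 
   s1     s3   s4 
   s2     s5   s2 
   s3     s6   s7 
   s4     s8   s4 
   s5     s9   s4 
   s6    s10  s11 
   s7    s12   s7 
   s8     s9   s7 
   s9     s9   s9 
 * s10   s10  s13 
   s11   s14  s11 
   s12    s9  s11 
 * s13   s14  s13 
 * s14    s9  s13 
(> = start, * = accepting)

start=s0; accept=s10,s13,s14; s0-0->s1; s0-1->s2; s1-0->s3; s1-1->s4; s2-0->s5; s2-1->s2; s3-0->s6; s3-1->s7; s4-0->s8; s4-1->s4; s5-0->s9; s5-1->s4; s6-0->s10; s6-1->s11; s7-0->s12; s7-1->s7; s8-0->s9; s8-1->s7; s9-0->s9; s9-1->s9; s10-0->s10; s10-1->s13; s11-0->s14; s11-1->s11; s12-0->s9; s12-1->s11; s13-0->s14; s13-1->s13; s14-0->s9; s14-1->s13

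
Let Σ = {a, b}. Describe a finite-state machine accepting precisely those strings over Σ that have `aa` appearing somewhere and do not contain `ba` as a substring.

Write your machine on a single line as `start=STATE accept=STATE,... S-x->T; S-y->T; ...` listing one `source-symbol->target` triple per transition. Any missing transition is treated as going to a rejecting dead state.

start=q0; accept=q3,q4; q0-a->q1; q0-b->q2; q1-a->q3; q1-b->q2; q2-a->q2; q2-b->q2; q3-a->q3; q3-b->q4; q4-a->q2; q4-b->q4

Handle the two conditions separately and then intersect. The first has 3 states tracking whether and how much of `aa` has been seen; the second has 3 states tracking partial matches of the forbidden pattern `ba`. A product state is a pair (one from each), accepting exactly when both do. Equivalent product states are then merged.
        a   b  
>  q0   q1  q2 
   q1   q3  q2 
   q2   q2  q2 
 * q3   q3  q4 
 * q4   q2  q4 
(> = start, * = accepting)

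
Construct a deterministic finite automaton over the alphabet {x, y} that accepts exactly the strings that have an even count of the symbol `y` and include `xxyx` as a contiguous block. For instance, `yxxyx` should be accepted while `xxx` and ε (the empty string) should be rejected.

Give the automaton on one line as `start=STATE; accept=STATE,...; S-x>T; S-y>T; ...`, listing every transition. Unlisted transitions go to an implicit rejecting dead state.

Build one automaton per condition and run them in lockstep. One (2 states) tracks the count of `y`s modulo 2; the other (5 states) tracks whether and how much of `xxyx` has been seen. Each combined state is a pair, one component from each; accept when both components accept.
        x   y  
>  s0   s1  s2 
   s1   s3  s2 
   s2   s4  s0 
   s3   s3  s5 
   s4   s6  s0 
   s5   s7  s0 
   s6   s6  s8 
   s7   s7  s9 
   s8   s9  s2 
 * s9   s9  s7 
(> = start, * = accepting)

start=s0; accept=s9; s0-x>s1; s0-y>s2; s1-x>s3; s1-y>s2; s2-x>s4; s2-y>s0; s3-x>s3; s3-y>s5; s4-x>s6; s4-y>s0; s5-x>s7; s5-y>s0; s6-x>s6; s6-y>s8; s7-x>s7; s7-y>s9; s8-x>s9; s8-y>s2; s9-x>s9; s9-y>s7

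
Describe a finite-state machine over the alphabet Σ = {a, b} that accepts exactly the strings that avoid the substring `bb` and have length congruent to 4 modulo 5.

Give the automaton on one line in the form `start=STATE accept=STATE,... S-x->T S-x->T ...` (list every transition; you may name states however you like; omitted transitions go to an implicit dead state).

Handle the two conditions separately and then intersect. One (3 states) tracks partial matches of the forbidden pattern `bb`; the other (5 states) tracks the input length modulo 5. Each combined state is a pair, one component from each; accept when both components accept. Minimizing collapses redundant product states.
11 states suffice.
          a    b  
>  S0     S1   S2 
   S1     S3   S4 
   S2     S3   S5 
   S3     S6   S7 
   S4     S6   S5 
   S5     S5   S5 
   S6     S8   S9 
   S7     S8   S5 
 * S8     S0  S10 
 * S9     S0   S5 
   S10    S1   S5 
(> = start, * = accepting)

start=S0 accept=S8,S9 S0-a->S1 S0-b->S2 S1-a->S3 S1-b->S4 S2-a->S3 S2-b->S5 S3-a->S6 S3-b->S7 S4-a->S6 S4-b->S5 S5-a->S5 S5-b->S5 S6-a->S8 S6-b->S9 S7-a->S8 S7-b->S5 S8-a->S0 S8-b->S10 S9-a->S0 S9-b->S5 S10-a->S1 S10-b->S5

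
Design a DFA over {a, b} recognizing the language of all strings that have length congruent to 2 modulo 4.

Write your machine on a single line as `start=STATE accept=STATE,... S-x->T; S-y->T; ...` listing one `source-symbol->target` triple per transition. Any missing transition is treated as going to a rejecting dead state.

start=S0; accept=S2; S0-a->S1; S0-b->S1; S1-a->S2; S1-b->S2; S2-a->S3; S2-b->S3; S3-a->S0; S3-b->S0

Count input length modulo 4: every symbol advances one step around the cycle S0 → S1 → S2 → S3 → S0. Accept at S2.
A 4-state machine:
        a   b  
>  S0   S1  S1 
   S1   S2  S2 
 * S2   S3  S3 
   S3   S0  S0 
(> = start, * = accepting)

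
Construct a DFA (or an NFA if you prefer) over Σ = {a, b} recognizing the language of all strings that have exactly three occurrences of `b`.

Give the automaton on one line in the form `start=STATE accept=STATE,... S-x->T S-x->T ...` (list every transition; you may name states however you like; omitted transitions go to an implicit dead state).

Only the number of `b`s matters, and only up to 4. Make a chain q0 → q1 → q2 → q3 → q4 advanced by each `b` (with q4 absorbing); every other symbol self-loops. The accepting set is {q3}.
        a   b  
>  q0   q0  q1 
   q1   q1  q2 
   q2   q2  q3 
 * q3   q3  q4 
   q4   q4  q4 
(> = start, * = accepting)

start=q0 accept=q3 q0-a->q0 q0-b->q1 q1-a->q1 q1-b->q2 q2-a->q2 q2-b->q3 q3-a->q3 q3-b->q4 q4-a->q4 q4-b->q4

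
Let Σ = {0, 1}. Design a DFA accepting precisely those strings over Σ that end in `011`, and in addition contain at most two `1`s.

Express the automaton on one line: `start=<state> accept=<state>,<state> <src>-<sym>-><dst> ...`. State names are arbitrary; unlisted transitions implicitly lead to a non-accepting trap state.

Handle the two conditions separately and then intersect. One (4 states) tracks how much of the suffix `011` has currently been matched; the other (4 states) tracks the count of `1`s, saturating at 3. Each combined state is a pair, one component from each; accept when both components accept.
13 states suffice.
          0    1  
>  q0     q1   q2 
   q1     q1   q3 
   q2     q4   q5 
   q3     q4   q6 
   q4     q4   q7 
   q5     q8   q9 
 * q6     q8   q9 
   q7     q8  q10 
   q8     q8  q11 
   q9    q12   q9 
   q10   q12   q9 
   q11   q12  q10 
   q12   q12  q11 
(> = start, * = accepting)

start=q0 accept=q6 q0-0->q1 q0-1->q2 q1-0->q1 q1-1->q3 q2-0->q4 q2-1->q5 q3-0->q4 q3-1->q6 q4-0->q4 q4-1->q7 q5-0->q8 q5-1->q9 q6-0->q8 q6-1->q9 q7-0->q8 q7-1->q10 q8-0->q8 q8-1->q11 q9-0->q12 q9-1->q9 q10-0->q12 q10-1->q9 q11-0->q12 q11-1->q10 q12-0->q12 q12-1->q11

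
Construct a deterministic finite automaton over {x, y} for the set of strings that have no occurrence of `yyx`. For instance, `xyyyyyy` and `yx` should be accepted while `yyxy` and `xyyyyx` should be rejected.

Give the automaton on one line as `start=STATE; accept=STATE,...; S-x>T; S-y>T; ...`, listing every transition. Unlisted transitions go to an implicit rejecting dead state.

start=q0; accept=q0,q1,q2; q0-x>q0; q0-y>q1; q1-x>q0; q1-y>q2; q2-x>q3; q2-y>q2; q3-x>q3; q3-y>q3

Track partial matches of the forbidden pattern `yyx`. State q3 is a dead state reached once `yyx` has occurred; every other state accepts. q0 means no part of `yyx` is currently matched.
4 states suffice.
        x   y  
>* q0   q0  q1 
 * q1   q0  q2 
 * q2   q3  q2 
   q3   q3  q3 
(> = start, * = accepting)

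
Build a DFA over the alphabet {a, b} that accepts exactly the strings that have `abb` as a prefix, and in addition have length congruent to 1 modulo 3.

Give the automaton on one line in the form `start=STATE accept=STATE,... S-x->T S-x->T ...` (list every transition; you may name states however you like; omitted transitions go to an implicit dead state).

Handle the two conditions separately and then intersect. The first has 5 states tracking whether the input so far still matches the prefix `abb`; the second has 3 states tracking the input length modulo 3. A product state is a pair (one from each), accepting exactly when both do. Minimizing collapses redundant product states.
With 7 states:
        a   b  
>  q0   q1  q2 
   q1   q2  q3 
   q2   q2  q2 
   q3   q2  q4 
   q4   q5  q5 
 * q5   q6  q6 
   q6   q4  q4 
(> = start, * = accepting)

start=q0 accept=q5 q0-a->q1 q0-b->q2 q1-a->q2 q1-b->q3 q2-a->q2 q2-b->q2 q3-a->q2 q3-b->q4 q4-a->q5 q4-b->q5 q5-a->q6 q5-b->q6 q6-a->q4 q6-b->q4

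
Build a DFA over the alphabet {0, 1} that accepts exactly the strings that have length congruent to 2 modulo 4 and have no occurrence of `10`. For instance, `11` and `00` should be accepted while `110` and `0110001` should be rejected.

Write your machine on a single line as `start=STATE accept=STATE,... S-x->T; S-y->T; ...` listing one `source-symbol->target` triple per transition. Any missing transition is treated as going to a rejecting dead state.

start=q0; accept=q3,q4; q0-0->q1; q0-1->q2; q1-0->q3; q1-1->q4; q2-0->q5; q2-1->q4; q3-0->q6; q3-1->q7; q4-0->q5; q4-1->q7; q5-0->q5; q5-1->q5; q6-0->q0; q6-1->q8; q7-0->q5; q7-1->q8; q8-0->q5; q8-1->q2

Run two small machines in parallel and take their product. One (4 states) tracks the input length modulo 4; the other (3 states) tracks partial matches of the forbidden pattern `10`. Each combined state is a pair, one component from each; accept when both components accept. After merging equivalent states the machine shrinks.
        0   1  
>  q0   q1  q2 
   q1   q3  q4 
   q2   q5  q4 
 * q3   q6  q7 
 * q4   q5  q7 
   q5   q5  q5 
   q6   q0  q8 
   q7   q5  q8 
   q8   q5  q2 
(> = start, * = accepting)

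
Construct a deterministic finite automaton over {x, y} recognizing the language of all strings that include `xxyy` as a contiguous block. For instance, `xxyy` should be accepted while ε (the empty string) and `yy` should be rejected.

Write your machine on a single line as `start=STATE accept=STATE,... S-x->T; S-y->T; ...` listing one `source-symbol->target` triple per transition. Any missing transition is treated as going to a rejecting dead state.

Track how much of `xxyy` has been matched so far: state S0 is no progress, S4 is the absorbing accept state reached once `xxyy` has occurred. Intermediate states record partial matches; on a mismatch, fall back to the longest reusable overlap.
A 5-state machine:
        x   y  
>  S0   S1  S0 
   S1   S2  S0 
   S2   S2  S3 
   S3   S1  S4 
 * S4   S4  S4 
(> = start, * = accepting)

start=S0; accept=S4; S0-x->S1; S0-y->S0; S1-x->S2; S1-y->S0; S2-x->S2; S2-y->S3; S3-x->S1; S3-y->S4; S4-x->S4; S4-y->S4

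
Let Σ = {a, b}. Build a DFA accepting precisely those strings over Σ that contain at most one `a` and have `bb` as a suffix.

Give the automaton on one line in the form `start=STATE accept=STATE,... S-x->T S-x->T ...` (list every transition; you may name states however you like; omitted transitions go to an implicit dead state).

start=s0 accept=s5,s7 s0-a->s1 s0-b->s2 s1-a->s3 s1-b->s4 s2-a->s1 s2-b->s5 s3-a->s3 s3-b->s6 s4-a->s3 s4-b->s7 s5-a->s1 s5-b->s5 s6-a->s3 s6-b->s8 s7-a->s3 s7-b->s7 s8-a->s3 s8-b->s8

Build one automaton per condition and run them in lockstep. One (3 states) tracks the count of `a`s, saturating at 2; the other (3 states) tracks how much of the suffix `bb` has currently been matched. Each combined state is a pair, one component from each; accept when both components accept.
        a   b  
>  s0   s1  s2 
   s1   s3  s4 
   s2   s1  s5 
   s3   s3  s6 
   s4   s3  s7 
 * s5   s1  s5 
   s6   s3  s8 
 * s7   s3  s7 
   s8   s3  s8 
(> = start, * = accepting)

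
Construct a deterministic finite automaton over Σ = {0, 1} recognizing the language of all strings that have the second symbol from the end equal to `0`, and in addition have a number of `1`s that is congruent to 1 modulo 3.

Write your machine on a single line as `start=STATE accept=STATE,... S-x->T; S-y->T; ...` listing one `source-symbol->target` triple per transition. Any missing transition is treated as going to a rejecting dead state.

start=S0; accept=S4,S7; S0-0->S1; S0-1->S2; S1-0->S3; S1-1->S4; S2-0->S5; S2-1->S6; S3-0->S3; S3-1->S4; S4-0->S5; S4-1->S6; S5-0->S7; S5-1->S8; S6-0->S9; S6-1->S10; S7-0->S7; S7-1->S8; S8-0->S9; S8-1->S10; S9-0->S11; S9-1->S12; S10-0->S13; S10-1->S14; S11-0->S11; S11-1->S12; S12-0->S13; S12-1->S14; S13-0->S3; S13-1->S4; S14-0->S5; S14-1->S6

Build one automaton per condition and run them in lockstep. One (7 states) tracks the last 2 symbols read; the other (3 states) tracks the count of `1`s modulo 3. Each combined state is a pair, one component from each; accept when both components accept.
15 states suffice.
          0    1  
>  S0     S1   S2 
   S1     S3   S4 
   S2     S5   S6 
   S3     S3   S4 
 * S4     S5   S6 
   S5     S7   S8 
   S6     S9  S10 
 * S7     S7   S8 
   S8     S9  S10 
   S9    S11  S12 
   S10   S13  S14 
   S11   S11  S12 
   S12   S13  S14 
   S13    S3   S4 
   S14    S5   S6 
(> = start, * = accepting)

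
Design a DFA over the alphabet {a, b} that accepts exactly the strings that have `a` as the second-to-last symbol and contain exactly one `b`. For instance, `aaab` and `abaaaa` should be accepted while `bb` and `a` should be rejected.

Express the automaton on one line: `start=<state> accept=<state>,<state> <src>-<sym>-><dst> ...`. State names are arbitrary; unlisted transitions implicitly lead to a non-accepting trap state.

Build one automaton per condition and run them in lockstep. The first has 7 states tracking the last 2 symbols read; the second has 3 states tracking the count of `b`s, saturating at 2. A product state is a pair (one from each), accepting exactly when both do.
An 11-state machine:
          a    b  
>  q0     q1   q2 
   q1     q3   q4 
   q2     q5   q6 
   q3     q3   q4 
 * q4     q5   q6 
   q5     q7   q8 
   q6     q9   q6 
 * q7     q7   q8 
   q8     q9   q6 
   q9    q10   q8 
   q10   q10   q8 
(> = start, * = accepting)

start=q0 accept=q4,q7 q0-a->q1 q0-b->q2 q1-a->q3 q1-b->q4 q2-a->q5 q2-b->q6 q3-a->q3 q3-b->q4 q4-a->q5 q4-b->q6 q5-a->q7 q5-b->q8 q6-a->q9 q6-b->q6 q7-a->q7 q7-b->q8 q8-a->q9 q8-b->q6 q9-a->q10 q9-b->q8 q10-a->q10 q10-b->q8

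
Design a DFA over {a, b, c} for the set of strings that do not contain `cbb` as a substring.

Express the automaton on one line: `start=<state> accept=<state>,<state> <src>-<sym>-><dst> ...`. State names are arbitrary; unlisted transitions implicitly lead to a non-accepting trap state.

start=q0 accept=q0,q1,q2 q0-a->q0 q0-b->q0 q0-c->q1 q1-a->q0 q1-b->q2 q1-c->q1 q2-a->q0 q2-b->q3 q2-c->q1 q3-a->q3 q3-b->q3 q3-c->q3

This is the complement of 'contains `cbb`'. Use the same substring-matching states — q0 through q3 holding how much of `cbb` has just been matched — but flip the accepting set: everything except the trap q3 accepts.
        a   b   c  
>* q0   q0  q0  q1 
 * q1   q0  q2  q1 
 * q2   q0  q3  q1 
   q3   q3  q3  q3 
(> = start, * = accepting)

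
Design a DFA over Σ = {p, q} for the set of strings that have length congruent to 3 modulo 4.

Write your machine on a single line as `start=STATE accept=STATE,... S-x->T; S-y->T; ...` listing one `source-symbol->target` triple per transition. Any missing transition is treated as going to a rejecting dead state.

start=A; accept=D; A-p->B; A-q->B; B-p->C; B-q->C; C-p->D; C-q->D; D-p->A; D-q->A

Only the length mod 4 matters, so use a 4-cycle: from any state, every input symbol moves to the next state, wrapping D back to A. Mark D accepting.
With 4 states:
       p  q 
>  A   B  B 
   B   C  C 
   C   D  D 
 * D   A  A 
(> = start, * = accepting)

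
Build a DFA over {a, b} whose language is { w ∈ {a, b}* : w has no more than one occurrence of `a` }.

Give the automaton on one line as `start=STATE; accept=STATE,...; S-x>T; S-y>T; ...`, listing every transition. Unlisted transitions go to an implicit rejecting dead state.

Count `a`s, saturating at 2: state s0 means no `a` yet, s1 means one `a` seen, s2 means more than one. Each `a` increments (capped at s2); other symbols loop. Accept from {s0, s1}.
With 3 states:
        a   b  
>* s0   s1  s0 
 * s1   s2  s1 
   s2   s2  s2 
(> = start, * = accepting)

start=s0; accept=s0,s1; s0-a>s1; s0-b>s0; s1-a>s2; s1-b>s1; s2-a>s2; s2-b>s2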